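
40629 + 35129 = 75758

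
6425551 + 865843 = 7291394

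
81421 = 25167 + 56254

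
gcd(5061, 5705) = 7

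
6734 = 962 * 7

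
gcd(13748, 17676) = 1964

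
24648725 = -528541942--553190667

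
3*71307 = 213921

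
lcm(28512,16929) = 541728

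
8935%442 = 95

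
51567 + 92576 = 144143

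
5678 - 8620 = -2942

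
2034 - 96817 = -94783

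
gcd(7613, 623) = 1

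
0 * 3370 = 0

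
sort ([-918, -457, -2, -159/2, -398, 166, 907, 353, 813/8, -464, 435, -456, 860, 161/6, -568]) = [-918, -568, -464, -457, -456, -398, -159/2, -2, 161/6, 813/8, 166, 353, 435, 860, 907]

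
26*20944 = 544544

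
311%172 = 139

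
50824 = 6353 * 8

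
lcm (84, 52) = 1092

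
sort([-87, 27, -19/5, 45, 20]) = [-87, -19/5, 20, 27, 45]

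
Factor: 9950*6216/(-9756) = -1*2^2*3^(-1)*5^2*7^1*37^1*199^1*271^(-1) = -5154100/813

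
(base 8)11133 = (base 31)4ri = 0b1001001011011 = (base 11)3592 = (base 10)4699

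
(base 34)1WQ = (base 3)10010002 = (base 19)659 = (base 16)8DE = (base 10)2270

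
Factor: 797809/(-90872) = -1*2^(-3)*37^(-1)*53^1*307^(-1)*15053^1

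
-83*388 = -32204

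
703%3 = 1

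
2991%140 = 51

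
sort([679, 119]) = [119, 679]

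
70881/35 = 2025 + 6/35 ≈ 2025.17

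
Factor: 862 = 2^1 * 431^1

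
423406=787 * 538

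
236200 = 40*5905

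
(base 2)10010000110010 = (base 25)ekg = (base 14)353c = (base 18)1aae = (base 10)9266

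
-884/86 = -10 - 12/43 ≈ -10.28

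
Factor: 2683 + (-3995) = -1 * 2^5 * 41^1 = -1312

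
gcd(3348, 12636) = 108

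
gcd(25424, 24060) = 4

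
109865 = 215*511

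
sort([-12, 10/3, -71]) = [-71, -12, 10/3]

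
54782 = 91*602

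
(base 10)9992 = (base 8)23410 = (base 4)2130020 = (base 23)ika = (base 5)304432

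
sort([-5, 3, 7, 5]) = [-5, 3, 5, 7]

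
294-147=147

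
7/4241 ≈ 0.00165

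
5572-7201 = -1629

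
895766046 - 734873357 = 160892689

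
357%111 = 24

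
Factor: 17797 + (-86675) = -1 * 2^1 * 34439^1 = -68878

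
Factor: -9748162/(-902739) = 2^1 * 3^(-1) * 61^(-1) * 4933^(-1) * 4874081^1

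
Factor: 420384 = 2^5*3^1*29^1*151^1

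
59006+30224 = 89230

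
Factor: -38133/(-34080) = 2^(-5)*3^1*5^(-1)*19^1*71^(-1)*223^1 = 12711/11360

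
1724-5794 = -4070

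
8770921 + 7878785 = 16649706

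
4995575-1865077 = 3130498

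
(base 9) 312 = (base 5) 2004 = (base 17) eg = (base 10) 254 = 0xfe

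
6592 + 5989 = 12581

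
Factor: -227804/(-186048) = 2^(-4) * 3^(-2) * 17^(-1) * 19^(-1) * 56951^1 = 56951/46512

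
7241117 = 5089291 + 2151826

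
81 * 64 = 5184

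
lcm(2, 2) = 2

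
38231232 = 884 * 43248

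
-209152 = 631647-840799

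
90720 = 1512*60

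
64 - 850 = -786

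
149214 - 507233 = -358019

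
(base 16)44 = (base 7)125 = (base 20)38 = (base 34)20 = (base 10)68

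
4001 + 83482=87483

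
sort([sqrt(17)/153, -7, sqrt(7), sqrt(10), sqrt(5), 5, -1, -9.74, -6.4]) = [-9.74, -7, -6.4, -1, sqrt(17)/153, sqrt(5), sqrt(7), sqrt(10), 5]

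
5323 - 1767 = 3556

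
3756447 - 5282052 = -1525605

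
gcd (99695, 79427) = 1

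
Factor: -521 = -1*521^1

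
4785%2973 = 1812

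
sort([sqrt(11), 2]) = [2, sqrt(11)]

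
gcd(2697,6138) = 93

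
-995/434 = -2 - 127/434 ≈ -2.29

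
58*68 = 3944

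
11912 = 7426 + 4486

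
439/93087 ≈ 0.00472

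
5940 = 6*990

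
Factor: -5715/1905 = -1 * 3^1 = -3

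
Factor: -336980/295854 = -1*2^1*3^(-1)*5^1*7^1*13^(-1)*29^1*83^1*3793^(-1) = -168490/147927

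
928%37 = 3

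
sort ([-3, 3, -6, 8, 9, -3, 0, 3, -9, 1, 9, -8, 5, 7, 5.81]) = [-9, -8, -6, -3, -3, 0, 1, 3, 3, 5, 5.81, 7, 8, 9, 9]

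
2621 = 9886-7265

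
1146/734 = 1 + 206/367 ≈ 1.56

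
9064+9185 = 18249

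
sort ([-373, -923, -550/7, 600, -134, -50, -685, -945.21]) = [-945.21, -923, -685, -373, -134, -550/7, -50, 600]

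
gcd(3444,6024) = 12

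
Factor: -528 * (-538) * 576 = 2^11 * 3^3 * 11^1 * 269^1 = 163620864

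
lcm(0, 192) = 0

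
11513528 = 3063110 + 8450418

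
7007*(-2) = -14014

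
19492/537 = 36 + 160/537 ≈ 36.30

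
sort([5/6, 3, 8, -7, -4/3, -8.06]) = [-8.06, -7, -4/3, 5/6, 3, 8]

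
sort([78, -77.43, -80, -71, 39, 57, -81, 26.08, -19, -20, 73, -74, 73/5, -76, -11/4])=[-81, -80, -77.43, -76, -74, -71, -20, -19, -11/4, 73/5, 26.08, 39, 57, 73, 78]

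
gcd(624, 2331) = 3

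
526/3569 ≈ 0.147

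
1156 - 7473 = -6317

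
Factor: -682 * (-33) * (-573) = -1 * 2^1 * 3^2 * 11^2 * 31^1 * 191^1 = -12895938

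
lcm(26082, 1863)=26082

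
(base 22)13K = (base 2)1000111010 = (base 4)20322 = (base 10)570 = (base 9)703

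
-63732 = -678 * 94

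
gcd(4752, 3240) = 216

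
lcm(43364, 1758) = 130092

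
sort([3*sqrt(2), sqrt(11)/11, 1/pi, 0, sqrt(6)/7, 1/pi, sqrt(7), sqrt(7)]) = [0, sqrt(11)/11, 1/pi, 1/pi, sqrt(6)/7, sqrt(7), sqrt(7), 3*sqrt(2)]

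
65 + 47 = 112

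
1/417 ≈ 0.00240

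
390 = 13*30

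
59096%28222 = 2652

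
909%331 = 247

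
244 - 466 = -222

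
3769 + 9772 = 13541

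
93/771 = 31/257 ≈ 0.121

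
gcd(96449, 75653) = 1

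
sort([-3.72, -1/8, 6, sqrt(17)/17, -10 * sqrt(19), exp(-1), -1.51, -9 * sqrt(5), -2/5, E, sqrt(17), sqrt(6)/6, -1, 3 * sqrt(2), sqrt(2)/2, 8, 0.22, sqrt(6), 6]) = [-10 * sqrt(19), -9 * sqrt(5), -3.72, -1.51, -1, -2/5, -1/8, 0.22, sqrt(17)/17, exp(-1), sqrt(6)/6, sqrt(2)/2, sqrt(6), E, sqrt(17), 3 * sqrt(2), 6, 6, 8]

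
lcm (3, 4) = 12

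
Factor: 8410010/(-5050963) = -1*2^1*5^1*7^1*317^1*379^1*5050963^(-1)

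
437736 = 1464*299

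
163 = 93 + 70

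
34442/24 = 1435 + 1/12 ≈ 1435.08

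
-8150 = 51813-59963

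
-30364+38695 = 8331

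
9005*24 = 216120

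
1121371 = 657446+463925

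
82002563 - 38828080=43174483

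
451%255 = 196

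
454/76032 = 227/38016 ≈ 0.00597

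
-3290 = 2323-5613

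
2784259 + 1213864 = 3998123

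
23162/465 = 49 + 377/465 ≈ 49.81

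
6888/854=492/61 ≈ 8.07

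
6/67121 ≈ 0.0000894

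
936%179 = 41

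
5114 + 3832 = 8946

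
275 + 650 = 925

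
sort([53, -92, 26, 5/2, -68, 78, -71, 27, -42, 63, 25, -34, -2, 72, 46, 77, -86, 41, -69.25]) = [-92, -86, -71, -69.25, -68, -42, -34, -2, 5/2, 25, 26, 27, 41, 46, 53, 63, 72, 77, 78]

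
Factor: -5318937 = -1 * 3^2 * 13^3 * 269^1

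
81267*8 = 650136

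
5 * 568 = 2840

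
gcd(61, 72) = 1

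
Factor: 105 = 3^1*5^1*7^1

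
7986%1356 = 1206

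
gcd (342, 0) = 342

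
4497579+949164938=953662517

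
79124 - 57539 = 21585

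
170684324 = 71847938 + 98836386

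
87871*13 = 1142323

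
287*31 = 8897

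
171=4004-3833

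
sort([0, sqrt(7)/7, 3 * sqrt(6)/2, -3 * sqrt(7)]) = [-3 * sqrt(7), 0, sqrt(7)/7, 3 * sqrt(6)/2]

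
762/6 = 127 = 127.00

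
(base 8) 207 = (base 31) 4b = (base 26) 55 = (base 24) 5f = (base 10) 135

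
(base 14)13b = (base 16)f9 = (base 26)9f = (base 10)249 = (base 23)aj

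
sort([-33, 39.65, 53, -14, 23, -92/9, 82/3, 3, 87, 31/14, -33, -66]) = [-66, -33, -33, -14, -92/9, 31/14, 3, 23, 82/3, 39.65, 53, 87]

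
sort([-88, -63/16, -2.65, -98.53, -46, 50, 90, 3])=[-98.53, -88, -46, -63/16, -2.65, 3, 50, 90]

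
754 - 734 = 20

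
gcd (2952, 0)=2952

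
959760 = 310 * 3096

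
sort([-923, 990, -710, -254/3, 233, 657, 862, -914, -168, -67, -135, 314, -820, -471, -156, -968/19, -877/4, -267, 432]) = [-923, -914, -820, -710, -471, -267, -877/4, -168, -156, -135, -254/3, -67, -968/19, 233, 314, 432, 657, 862, 990]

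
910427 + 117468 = 1027895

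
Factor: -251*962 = -1*2^1*13^1*37^1*251^1 = -241462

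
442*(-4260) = -1882920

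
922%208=90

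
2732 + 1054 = 3786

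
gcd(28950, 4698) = 6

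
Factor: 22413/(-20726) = -1 * 2^(-1) * 3^1 * 31^1 * 43^(-1) = -93/86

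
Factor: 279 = 3^2*31^1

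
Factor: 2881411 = 13^1*29^1*7643^1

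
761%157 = 133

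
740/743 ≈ 0.996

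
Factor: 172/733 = 2^2*43^1*733^(-1)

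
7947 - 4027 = 3920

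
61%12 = 1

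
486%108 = 54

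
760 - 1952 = -1192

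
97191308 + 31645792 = 128837100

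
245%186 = 59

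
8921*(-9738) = -86872698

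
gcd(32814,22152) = 6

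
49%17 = 15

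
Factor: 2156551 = 317^1 * 6803^1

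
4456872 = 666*6692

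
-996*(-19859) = 19779564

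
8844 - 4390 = 4454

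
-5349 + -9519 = -14868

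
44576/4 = 11144 = 11144.00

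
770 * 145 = 111650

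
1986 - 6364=-4378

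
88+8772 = 8860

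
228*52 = 11856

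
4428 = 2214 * 2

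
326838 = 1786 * 183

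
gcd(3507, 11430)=3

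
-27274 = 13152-40426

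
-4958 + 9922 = 4964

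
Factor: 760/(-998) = -1*2^2*5^1*19^1*499^(-1) = -380/499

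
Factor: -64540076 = -1 * 2^2 * 43^1 * 375233^1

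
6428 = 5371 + 1057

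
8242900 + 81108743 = 89351643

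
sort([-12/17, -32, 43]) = [-32, -12/17, 43]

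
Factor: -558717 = -1*3^1*186239^1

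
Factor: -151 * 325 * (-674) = 2^1 * 5^2 * 13^1 * 151^1 * 337^1 = 33076550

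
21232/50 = 424 + 16/25 = 424.64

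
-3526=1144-4670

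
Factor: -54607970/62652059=-1*2^1*5^1*41^(-1)*113^(-1)*13523^(-1)*5460797^1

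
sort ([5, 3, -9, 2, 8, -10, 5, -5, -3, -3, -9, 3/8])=[-10, -9, -9, -5, -3, -3, 3/8, 2, 3, 5, 5, 8]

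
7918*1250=9897500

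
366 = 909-543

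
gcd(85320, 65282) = 2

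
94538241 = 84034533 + 10503708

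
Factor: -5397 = -1 * 3^1 * 7^1 * 257^1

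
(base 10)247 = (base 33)7g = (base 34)79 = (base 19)d0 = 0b11110111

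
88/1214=44/607≈0.0725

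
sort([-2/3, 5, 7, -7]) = [-7, -2/3, 5, 7]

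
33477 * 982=32874414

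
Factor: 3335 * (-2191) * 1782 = -1 * 2^1 * 3^4 * 5^1 * 7^1 * 11^1 * 23^1 * 29^1 * 313^1 = -13021047270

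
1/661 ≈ 0.00151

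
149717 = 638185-488468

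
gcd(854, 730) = 2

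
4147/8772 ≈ 0.473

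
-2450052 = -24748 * 99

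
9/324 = 1/36 ≈ 0.0278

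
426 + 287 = 713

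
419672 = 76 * 5522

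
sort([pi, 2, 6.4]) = [2, pi, 6.4]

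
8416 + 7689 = 16105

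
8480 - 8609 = -129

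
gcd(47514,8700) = 6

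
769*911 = 700559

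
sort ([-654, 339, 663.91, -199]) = [-654, -199, 339, 663.91]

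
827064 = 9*91896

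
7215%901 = 7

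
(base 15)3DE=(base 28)13G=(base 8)1564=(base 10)884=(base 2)1101110100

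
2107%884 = 339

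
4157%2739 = 1418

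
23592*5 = 117960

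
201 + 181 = 382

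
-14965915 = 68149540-83115455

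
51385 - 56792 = -5407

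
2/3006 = 1/1503 ≈ 0.000665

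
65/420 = 13/84 ≈ 0.155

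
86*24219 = 2082834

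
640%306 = 28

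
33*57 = 1881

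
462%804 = 462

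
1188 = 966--222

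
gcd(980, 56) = 28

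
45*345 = 15525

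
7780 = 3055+4725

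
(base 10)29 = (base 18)1b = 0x1d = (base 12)25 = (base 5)104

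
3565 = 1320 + 2245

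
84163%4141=1343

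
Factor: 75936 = 2^5 * 3^1 * 7^1 * 113^1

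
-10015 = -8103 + -1912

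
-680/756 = -170/189 ≈ -0.899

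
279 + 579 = 858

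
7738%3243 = 1252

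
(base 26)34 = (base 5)312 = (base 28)2q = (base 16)52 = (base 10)82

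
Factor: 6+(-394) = -1*2^2*97^1 = -388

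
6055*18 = 108990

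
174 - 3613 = -3439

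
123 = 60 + 63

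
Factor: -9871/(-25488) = 2^(-4)*3^(-3)*59^(-1)*9871^1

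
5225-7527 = -2302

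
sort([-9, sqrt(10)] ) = [-9, sqrt(10)] 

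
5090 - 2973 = 2117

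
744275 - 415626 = 328649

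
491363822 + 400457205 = 891821027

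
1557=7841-6284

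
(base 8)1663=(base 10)947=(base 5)12242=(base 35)r2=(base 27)182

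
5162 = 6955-1793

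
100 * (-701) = -70100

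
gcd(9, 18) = 9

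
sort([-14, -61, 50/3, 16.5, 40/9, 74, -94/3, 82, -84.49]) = [-84.49, -61, -94/3, -14, 40/9, 16.5, 50/3, 74, 82]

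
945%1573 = 945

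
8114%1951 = 310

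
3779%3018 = 761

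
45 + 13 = 58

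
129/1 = 129 = 129.00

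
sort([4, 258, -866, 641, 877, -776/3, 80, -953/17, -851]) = [-866, -851, -776/3, -953/17, 4, 80, 258, 641, 877]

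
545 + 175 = 720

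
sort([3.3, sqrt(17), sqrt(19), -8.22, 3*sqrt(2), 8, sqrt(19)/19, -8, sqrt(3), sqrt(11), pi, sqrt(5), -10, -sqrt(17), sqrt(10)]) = [-10, -8.22, -8, -sqrt(17), sqrt(19)/19, sqrt(3), sqrt(5), pi, sqrt(10), 3.3, sqrt(11), sqrt(17), 3*sqrt(2), sqrt(19), 8]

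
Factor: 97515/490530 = 2^(-1) * 3^1 * 11^1 * 83^(-1) = 33/166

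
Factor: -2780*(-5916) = 2^4*3^1*5^1*17^1*29^1*139^1 = 16446480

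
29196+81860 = 111056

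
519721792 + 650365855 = 1170087647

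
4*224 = 896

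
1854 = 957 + 897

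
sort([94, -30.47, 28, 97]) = [-30.47, 28, 94, 97]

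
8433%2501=930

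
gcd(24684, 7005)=3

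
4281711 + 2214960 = 6496671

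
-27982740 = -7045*3972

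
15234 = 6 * 2539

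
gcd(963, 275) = 1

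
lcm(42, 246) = 1722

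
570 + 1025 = 1595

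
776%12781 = 776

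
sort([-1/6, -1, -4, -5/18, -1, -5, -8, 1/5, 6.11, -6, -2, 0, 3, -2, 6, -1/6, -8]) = [-8, -8, -6, -5, -4, -2, -2, -1, -1, -5/18, -1/6, -1/6, 0, 1/5, 3, 6, 6.11]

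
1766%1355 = 411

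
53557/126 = 425 + 1/18 ≈ 425.06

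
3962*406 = 1608572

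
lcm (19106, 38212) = 38212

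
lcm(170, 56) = 4760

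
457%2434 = 457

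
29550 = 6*4925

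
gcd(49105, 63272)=1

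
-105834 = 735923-841757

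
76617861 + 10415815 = 87033676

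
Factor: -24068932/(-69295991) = 2^2 * 59^1 * 1559^(-1) * 44449^(-1) * 101987^1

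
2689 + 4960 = 7649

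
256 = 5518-5262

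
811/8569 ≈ 0.0946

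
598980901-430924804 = 168056097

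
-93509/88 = -1062 - 53/88 ≈ -1062.60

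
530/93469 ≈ 0.00567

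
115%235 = 115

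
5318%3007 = 2311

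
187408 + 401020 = 588428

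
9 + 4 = 13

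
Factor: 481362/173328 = 2^(-3) * 7^1 * 23^(-1) * 73^1 = 511/184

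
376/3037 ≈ 0.124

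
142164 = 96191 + 45973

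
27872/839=33+185/839≈33.22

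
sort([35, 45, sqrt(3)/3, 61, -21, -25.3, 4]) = [-25.3, -21, sqrt(3)/3, 4, 35, 45, 61]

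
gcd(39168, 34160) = 16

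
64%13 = 12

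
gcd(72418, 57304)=2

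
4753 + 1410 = 6163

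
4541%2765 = 1776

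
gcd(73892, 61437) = 1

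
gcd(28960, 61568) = 32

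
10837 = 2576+8261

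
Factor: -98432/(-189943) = 2^7*13^(-1)*19^(-1) = 128/247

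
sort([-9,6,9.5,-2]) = [-9,-2,6,9.5]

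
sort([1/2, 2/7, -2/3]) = [-2/3, 2/7, 1/2]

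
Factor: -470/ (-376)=2^ (-2)*5^1=5/4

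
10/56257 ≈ 0.000178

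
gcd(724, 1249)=1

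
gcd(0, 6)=6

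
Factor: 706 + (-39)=23^1 * 29^1=667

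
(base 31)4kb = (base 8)10573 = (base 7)16022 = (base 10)4475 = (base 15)14d5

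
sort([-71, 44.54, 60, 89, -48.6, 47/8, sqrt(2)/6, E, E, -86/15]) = [-71, -48.6, -86/15, sqrt(2)/6, E, E, 47/8, 44.54, 60, 89]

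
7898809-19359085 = -11460276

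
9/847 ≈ 0.0106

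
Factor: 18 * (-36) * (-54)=2^4 * 3^7=34992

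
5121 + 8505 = 13626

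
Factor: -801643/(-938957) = 829^1 * 971^(-1) = 829/971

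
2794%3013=2794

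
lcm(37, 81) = 2997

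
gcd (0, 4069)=4069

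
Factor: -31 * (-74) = 2^1 * 31^1 * 37^1 = 2294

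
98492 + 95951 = 194443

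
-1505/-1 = 1505 = 1505.00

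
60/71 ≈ 0.845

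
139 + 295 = 434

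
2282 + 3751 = 6033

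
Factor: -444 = -1*2^2*3^1*37^1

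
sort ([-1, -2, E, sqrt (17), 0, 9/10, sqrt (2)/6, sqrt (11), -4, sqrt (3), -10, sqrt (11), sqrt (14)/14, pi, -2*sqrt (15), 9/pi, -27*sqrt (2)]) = [-27*sqrt (2), -10, -2*sqrt (15), -4, -2, -1, 0, sqrt (2)/6, sqrt (14)/14, 9/10, sqrt (3), E, 9/pi, pi, sqrt (11), sqrt (11), sqrt (17)]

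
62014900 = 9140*6785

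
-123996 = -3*41332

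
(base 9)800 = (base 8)1210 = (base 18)200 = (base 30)li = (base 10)648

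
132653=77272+55381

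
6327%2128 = 2071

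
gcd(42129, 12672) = 9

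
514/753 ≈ 0.683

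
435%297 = 138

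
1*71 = 71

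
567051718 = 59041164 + 508010554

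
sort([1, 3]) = [1, 3]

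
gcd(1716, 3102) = 66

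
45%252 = 45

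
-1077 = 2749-3826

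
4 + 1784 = 1788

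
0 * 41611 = 0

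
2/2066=1/1033 ≈ 0.000968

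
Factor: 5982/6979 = 2^1*3^1*7^(-1) = 6/7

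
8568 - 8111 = 457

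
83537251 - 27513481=56023770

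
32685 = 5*6537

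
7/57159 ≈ 0.000122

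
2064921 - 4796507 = -2731586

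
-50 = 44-94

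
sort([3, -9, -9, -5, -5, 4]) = [-9, -9, -5, -5, 3, 4]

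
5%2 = 1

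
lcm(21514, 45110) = 1398410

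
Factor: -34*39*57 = -1*2^1*3^2*13^1*17^1*19^1 = -75582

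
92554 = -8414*(-11)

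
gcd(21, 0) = 21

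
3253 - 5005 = -1752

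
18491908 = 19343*956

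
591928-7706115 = -7114187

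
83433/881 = 94 + 619/881 ≈ 94.70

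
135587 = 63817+71770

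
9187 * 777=7138299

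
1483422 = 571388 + 912034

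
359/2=179+1/2=179.50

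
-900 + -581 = -1481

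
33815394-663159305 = -629343911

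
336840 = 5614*60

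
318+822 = 1140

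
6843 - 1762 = 5081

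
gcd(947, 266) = 1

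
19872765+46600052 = 66472817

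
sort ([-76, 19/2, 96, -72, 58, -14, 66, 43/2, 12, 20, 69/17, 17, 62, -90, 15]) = [-90, -76, -72, -14, 69/17, 19/2, 12, 15, 17, 20, 43/2, 58, 62, 66, 96]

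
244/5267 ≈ 0.0463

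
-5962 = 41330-47292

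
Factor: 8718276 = 2^2*3^1*7^2*14827^1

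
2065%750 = 565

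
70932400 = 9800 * 7238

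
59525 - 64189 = -4664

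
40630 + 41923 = 82553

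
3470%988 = 506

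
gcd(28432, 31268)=4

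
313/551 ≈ 0.568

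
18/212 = 9/106 ≈ 0.0849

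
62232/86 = 31116/43 ≈ 723.63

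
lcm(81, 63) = 567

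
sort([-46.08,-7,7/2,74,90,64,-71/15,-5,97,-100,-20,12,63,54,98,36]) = [-100,-46.08,-20,-7,-5,-71/15,7/2,12,36,54,63,64,74,90,97,98]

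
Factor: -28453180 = -1 * 2^2 * 5^1 * 7^1 * 41^1 * 4957^1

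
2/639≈0.00313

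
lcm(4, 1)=4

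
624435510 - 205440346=418995164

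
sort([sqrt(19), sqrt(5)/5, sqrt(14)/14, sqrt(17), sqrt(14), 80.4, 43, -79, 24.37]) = [-79, sqrt(14)/14, sqrt(5)/5, sqrt(14), sqrt(17), sqrt(19), 24.37, 43, 80.4]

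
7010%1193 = 1045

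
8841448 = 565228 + 8276220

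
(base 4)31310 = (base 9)1182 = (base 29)11e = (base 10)884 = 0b1101110100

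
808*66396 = 53647968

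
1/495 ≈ 0.00202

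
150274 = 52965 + 97309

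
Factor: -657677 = -1*53^1*12409^1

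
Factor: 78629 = 61^1*1289^1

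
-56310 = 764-57074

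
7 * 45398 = 317786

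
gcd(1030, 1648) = 206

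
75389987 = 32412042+42977945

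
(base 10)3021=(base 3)11010220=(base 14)115b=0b101111001101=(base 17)a7c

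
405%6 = 3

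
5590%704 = 662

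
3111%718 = 239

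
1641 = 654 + 987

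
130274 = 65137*2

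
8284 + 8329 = 16613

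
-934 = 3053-3987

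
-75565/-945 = 79 + 26/27 ≈ 79.96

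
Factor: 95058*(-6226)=-1*2^2*3^2*11^1*283^1*5281^1=-591831108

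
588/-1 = -588 = -588.00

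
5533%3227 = 2306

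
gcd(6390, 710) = 710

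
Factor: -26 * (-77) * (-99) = -1 * 2^1 * 3^2 * 7^1 * 11^2 * 13^1 = -198198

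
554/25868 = 277/12934 ≈ 0.0214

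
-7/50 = -0.14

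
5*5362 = 26810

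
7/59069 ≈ 0.000119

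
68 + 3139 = 3207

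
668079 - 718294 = -50215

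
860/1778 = 430/889 ≈ 0.484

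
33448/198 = 168 + 92/99 ≈ 168.93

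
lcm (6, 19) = 114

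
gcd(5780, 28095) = 5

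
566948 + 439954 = 1006902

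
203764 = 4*50941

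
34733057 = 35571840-838783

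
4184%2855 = 1329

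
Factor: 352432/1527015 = 2^4*3^(-1)*5^(-1)*7^(-1)*14543^(-1)*22027^1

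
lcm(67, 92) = 6164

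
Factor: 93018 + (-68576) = 2^1 * 11^2 * 101^1 = 24442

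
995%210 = 155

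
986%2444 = 986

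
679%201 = 76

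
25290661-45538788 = -20248127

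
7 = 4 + 3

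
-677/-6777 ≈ 0.0999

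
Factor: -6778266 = -1*2^1*3^1*11^1*102701^1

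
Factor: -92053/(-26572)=2^(-2)*7^(-1)*97^1=97/28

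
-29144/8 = -3643 = -3643.00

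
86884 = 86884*1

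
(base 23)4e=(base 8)152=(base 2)1101010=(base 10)106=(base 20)56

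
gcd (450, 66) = 6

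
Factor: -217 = -1 * 7^1 * 31^1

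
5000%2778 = 2222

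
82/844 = 41/422 ≈ 0.0972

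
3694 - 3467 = 227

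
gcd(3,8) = 1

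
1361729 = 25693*53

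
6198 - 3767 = 2431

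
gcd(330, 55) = 55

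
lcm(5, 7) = 35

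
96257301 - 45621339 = 50635962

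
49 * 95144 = 4662056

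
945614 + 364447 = 1310061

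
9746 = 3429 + 6317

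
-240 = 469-709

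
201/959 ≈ 0.210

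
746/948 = 373/474 ≈ 0.787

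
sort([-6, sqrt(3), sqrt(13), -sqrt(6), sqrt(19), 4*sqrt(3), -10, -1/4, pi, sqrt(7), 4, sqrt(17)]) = [-10, -6, -sqrt(6), -1/4, sqrt(3), sqrt(7), pi, sqrt(13), 4, sqrt(17), sqrt(19), 4*sqrt(3)]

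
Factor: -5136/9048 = -1*2^1*13^ (-1)*29^ (-1)*107^1 = -214/377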